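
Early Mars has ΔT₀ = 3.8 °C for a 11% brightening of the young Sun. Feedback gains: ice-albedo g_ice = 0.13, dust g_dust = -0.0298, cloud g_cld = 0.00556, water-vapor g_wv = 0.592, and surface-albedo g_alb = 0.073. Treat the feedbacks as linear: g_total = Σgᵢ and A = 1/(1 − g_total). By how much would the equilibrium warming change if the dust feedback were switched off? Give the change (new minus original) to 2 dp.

Original: g = 0.77076, ΔT = 3.8/(1−0.77076) = 16.5765 °C.
Without dust: g' = 0.80056, ΔT' = 3.8/(1−0.80056) = 19.0533 °C.
Change = 19.0533 − 16.5765 = 2.48 °C.

2.48 °C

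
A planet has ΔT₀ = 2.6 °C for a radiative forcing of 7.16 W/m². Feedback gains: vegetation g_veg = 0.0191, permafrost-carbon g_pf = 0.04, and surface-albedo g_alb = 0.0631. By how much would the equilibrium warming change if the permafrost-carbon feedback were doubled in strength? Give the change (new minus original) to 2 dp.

Original: g = 0.1222, ΔT = 2.6/(1−0.1222) = 2.9620 °C.
With doubled permafrost-carbon: g' = 0.1622, ΔT' = 2.6/(1−0.1622) = 3.1034 °C.
Change = 3.1034 − 2.9620 = 0.14 °C.

0.14 °C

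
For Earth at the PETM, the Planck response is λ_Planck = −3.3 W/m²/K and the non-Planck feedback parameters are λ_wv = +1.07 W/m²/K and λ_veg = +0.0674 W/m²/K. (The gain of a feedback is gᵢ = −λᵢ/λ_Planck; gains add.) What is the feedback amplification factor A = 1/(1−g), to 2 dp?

1.53

Convert to gains: g_wv = 1.07/3.3 = 0.3242; g_veg = 0.0674/3.3 = 0.02042.
Total gain g = 0.34462.
A = 1/(1 − 0.34462) = 1.53.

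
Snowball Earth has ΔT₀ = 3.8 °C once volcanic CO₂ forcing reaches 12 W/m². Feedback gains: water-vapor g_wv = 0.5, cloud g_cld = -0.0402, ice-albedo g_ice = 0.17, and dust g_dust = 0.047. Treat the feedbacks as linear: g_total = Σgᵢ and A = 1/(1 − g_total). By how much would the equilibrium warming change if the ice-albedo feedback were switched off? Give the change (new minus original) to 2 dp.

Original: g = 0.6768, ΔT = 3.8/(1−0.6768) = 11.7574 °C.
Without ice-albedo: g' = 0.5068, ΔT' = 3.8/(1−0.5068) = 7.7048 °C.
Change = 7.7048 − 11.7574 = -4.05 °C.

-4.05 °C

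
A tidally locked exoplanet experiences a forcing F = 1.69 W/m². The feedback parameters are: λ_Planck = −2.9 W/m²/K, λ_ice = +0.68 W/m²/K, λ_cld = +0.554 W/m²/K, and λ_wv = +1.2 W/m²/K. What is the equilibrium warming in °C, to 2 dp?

Net feedback parameter λ = (−2.9) + (+0.68) + (+0.554) + (+1.2) = -0.466 W/m²/K.
ΔT = −F/λ = −1.69/(-0.466) = 3.63 °C.

3.63 °C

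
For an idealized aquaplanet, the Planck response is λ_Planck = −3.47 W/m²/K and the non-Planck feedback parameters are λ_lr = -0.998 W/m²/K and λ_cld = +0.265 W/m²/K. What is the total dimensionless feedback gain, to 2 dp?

Convert to gains: g_lr = -0.998/3.47 = -0.2876; g_cld = 0.265/3.47 = 0.07637.
Total gain g = -0.21123.

-0.21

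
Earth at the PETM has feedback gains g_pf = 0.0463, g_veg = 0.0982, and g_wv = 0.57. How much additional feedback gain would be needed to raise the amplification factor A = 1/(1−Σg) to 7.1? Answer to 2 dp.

0.14

Current total gain = 0.7145.
Target gain for A = 7.1: g* = 1 − 1/7.1 = 0.8592.
Additional gain needed = 0.8592 − 0.7145 = 0.14.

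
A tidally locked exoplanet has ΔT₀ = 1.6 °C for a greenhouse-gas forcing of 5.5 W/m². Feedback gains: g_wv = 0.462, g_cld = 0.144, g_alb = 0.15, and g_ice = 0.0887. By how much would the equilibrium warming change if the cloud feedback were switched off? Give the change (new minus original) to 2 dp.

Original: g = 0.8447, ΔT = 1.6/(1−0.8447) = 10.3026 °C.
Without cloud: g' = 0.7007, ΔT' = 1.6/(1−0.7007) = 5.3458 °C.
Change = 5.3458 − 10.3026 = -4.96 °C.

-4.96 °C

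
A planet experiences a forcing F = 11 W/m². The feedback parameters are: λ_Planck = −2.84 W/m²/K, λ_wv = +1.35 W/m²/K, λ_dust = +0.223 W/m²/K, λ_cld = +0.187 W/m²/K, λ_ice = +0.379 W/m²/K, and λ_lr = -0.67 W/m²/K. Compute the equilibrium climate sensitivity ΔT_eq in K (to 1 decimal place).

8.0 K

Net feedback parameter λ = (−2.84) + (+1.35) + (+0.223) + (+0.187) + (+0.379) + (-0.67) = -1.371 W/m²/K.
ΔT = −F/λ = −11/(-1.371) = 8.0 K.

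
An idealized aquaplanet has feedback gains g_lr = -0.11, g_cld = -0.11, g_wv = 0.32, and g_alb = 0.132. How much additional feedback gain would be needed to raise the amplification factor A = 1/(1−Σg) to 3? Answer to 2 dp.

Current total gain = 0.232.
Target gain for A = 3: g* = 1 − 1/3 = 0.6667.
Additional gain needed = 0.6667 − 0.232 = 0.43.

0.43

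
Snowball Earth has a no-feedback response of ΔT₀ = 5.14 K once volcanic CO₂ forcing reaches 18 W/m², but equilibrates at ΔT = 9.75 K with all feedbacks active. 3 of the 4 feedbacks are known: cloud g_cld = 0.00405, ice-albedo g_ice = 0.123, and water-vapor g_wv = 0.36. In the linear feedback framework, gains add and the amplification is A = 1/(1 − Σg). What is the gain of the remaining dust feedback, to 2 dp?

Amplification A = ΔT/ΔT₀ = 9.75/5.14 = 1.897.
Total gain g = 1 − 1/A = 1 − 1/1.897 = 0.4729.
Known gains sum to 0.00405 + 0.123 + 0.36 = 0.48705.
g_dust = 0.4729 − 0.48705 = -0.01.

-0.01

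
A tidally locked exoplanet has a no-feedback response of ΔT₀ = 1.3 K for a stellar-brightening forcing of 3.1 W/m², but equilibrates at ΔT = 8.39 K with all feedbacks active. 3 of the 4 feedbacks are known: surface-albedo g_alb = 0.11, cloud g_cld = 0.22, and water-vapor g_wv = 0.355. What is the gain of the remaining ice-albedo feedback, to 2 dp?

Amplification A = ΔT/ΔT₀ = 8.39/1.3 = 6.454.
Total gain g = 1 − 1/A = 1 − 1/6.454 = 0.8451.
Known gains sum to 0.11 + 0.22 + 0.355 = 0.685.
g_ice = 0.8451 − 0.685 = 0.16.

0.16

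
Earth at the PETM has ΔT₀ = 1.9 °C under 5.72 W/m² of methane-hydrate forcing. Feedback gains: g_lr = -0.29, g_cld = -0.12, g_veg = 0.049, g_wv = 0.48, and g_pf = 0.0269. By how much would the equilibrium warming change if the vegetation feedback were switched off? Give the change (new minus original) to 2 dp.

Original: g = 0.1459, ΔT = 1.9/(1−0.1459) = 2.2246 °C.
Without vegetation: g' = 0.0969, ΔT' = 1.9/(1−0.0969) = 2.1039 °C.
Change = 2.1039 − 2.2246 = -0.12 °C.

-0.12 °C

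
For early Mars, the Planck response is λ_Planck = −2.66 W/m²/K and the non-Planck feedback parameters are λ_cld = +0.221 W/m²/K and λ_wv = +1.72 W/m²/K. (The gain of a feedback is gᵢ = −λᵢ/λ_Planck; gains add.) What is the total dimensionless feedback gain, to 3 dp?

0.730

Convert to gains: g_cld = 0.221/2.66 = 0.08308; g_wv = 1.72/2.66 = 0.6466.
Total gain g = 0.72968.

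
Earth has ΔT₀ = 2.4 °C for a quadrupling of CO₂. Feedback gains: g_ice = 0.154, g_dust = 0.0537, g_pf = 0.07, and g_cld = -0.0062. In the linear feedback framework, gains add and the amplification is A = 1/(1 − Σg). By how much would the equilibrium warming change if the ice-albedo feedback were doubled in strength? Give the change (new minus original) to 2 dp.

Original: g = 0.2715, ΔT = 2.4/(1−0.2715) = 3.2944 °C.
With doubled ice-albedo: g' = 0.4255, ΔT' = 2.4/(1−0.4255) = 4.1775 °C.
Change = 4.1775 − 3.2944 = 0.88 °C.

0.88 °C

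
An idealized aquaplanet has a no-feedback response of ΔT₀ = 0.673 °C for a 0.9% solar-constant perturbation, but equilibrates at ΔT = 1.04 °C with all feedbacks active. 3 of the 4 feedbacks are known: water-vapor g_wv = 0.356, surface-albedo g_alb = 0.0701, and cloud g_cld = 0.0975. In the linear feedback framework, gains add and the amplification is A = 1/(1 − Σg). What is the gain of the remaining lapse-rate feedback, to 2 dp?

-0.17

Amplification A = ΔT/ΔT₀ = 1.04/0.673 = 1.545.
Total gain g = 1 − 1/A = 1 − 1/1.545 = 0.3528.
Known gains sum to 0.356 + 0.0701 + 0.0975 = 0.5236.
g_lr = 0.3528 − 0.5236 = -0.17.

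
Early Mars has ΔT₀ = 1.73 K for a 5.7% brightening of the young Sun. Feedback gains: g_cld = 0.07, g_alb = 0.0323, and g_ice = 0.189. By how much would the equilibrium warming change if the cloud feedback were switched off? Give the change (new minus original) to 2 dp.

Original: g = 0.2913, ΔT = 1.73/(1−0.2913) = 2.4411 K.
Without cloud: g' = 0.2213, ΔT' = 1.73/(1−0.2213) = 2.2217 K.
Change = 2.2217 − 2.4411 = -0.22 K.

-0.22 K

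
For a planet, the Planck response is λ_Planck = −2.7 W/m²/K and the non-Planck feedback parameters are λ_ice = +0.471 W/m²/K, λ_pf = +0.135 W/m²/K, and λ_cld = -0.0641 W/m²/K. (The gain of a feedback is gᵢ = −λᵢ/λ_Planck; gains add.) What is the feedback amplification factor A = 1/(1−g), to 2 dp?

Convert to gains: g_ice = 0.471/2.7 = 0.1744; g_pf = 0.135/2.7 = 0.05; g_cld = -0.0641/2.7 = -0.02374.
Total gain g = 0.20066.
A = 1/(1 − 0.20066) = 1.25.

1.25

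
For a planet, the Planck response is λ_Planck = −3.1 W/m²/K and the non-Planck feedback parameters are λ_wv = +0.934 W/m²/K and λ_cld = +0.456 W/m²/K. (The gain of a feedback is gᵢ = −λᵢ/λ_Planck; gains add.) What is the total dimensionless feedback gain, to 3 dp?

0.448

Convert to gains: g_wv = 0.934/3.1 = 0.3013; g_cld = 0.456/3.1 = 0.1471.
Total gain g = 0.4484.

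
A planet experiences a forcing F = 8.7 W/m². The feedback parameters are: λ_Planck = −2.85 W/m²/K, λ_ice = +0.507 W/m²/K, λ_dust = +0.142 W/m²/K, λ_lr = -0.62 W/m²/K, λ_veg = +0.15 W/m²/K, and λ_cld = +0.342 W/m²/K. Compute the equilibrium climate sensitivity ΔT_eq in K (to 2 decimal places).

Net feedback parameter λ = (−2.85) + (+0.507) + (+0.142) + (-0.62) + (+0.15) + (+0.342) = -2.329 W/m²/K.
ΔT = −F/λ = −8.7/(-2.329) = 3.74 K.

3.74 K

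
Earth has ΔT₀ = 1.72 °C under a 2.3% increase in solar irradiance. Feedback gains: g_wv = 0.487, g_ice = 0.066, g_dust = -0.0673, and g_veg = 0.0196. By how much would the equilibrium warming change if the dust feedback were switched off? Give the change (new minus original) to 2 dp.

Original: g = 0.5053, ΔT = 1.72/(1−0.5053) = 3.4769 °C.
Without dust: g' = 0.5726, ΔT' = 1.72/(1−0.5726) = 4.0243 °C.
Change = 4.0243 − 3.4769 = 0.55 °C.

0.55 °C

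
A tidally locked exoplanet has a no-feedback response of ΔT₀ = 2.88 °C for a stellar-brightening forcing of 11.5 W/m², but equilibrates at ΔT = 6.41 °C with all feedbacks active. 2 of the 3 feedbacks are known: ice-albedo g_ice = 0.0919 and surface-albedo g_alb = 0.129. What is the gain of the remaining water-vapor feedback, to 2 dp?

Amplification A = ΔT/ΔT₀ = 6.41/2.88 = 2.226.
Total gain g = 1 − 1/A = 1 − 1/2.226 = 0.5508.
Known gains sum to 0.0919 + 0.129 = 0.2209.
g_wv = 0.5508 − 0.2209 = 0.33.

0.33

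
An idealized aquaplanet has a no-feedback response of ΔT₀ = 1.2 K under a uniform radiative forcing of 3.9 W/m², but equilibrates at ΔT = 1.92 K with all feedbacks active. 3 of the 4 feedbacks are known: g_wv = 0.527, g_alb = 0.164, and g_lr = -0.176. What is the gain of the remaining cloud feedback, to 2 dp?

Amplification A = ΔT/ΔT₀ = 1.92/1.2 = 1.6.
Total gain g = 1 − 1/A = 1 − 1/1.6 = 0.375.
Known gains sum to 0.527 + 0.164 − 0.176 = 0.515.
g_cld = 0.375 − 0.515 = -0.14.

-0.14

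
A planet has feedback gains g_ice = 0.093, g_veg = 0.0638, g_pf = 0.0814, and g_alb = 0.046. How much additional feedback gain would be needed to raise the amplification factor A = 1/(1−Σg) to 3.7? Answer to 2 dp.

0.45

Current total gain = 0.2842.
Target gain for A = 3.7: g* = 1 − 1/3.7 = 0.7297.
Additional gain needed = 0.7297 − 0.2842 = 0.45.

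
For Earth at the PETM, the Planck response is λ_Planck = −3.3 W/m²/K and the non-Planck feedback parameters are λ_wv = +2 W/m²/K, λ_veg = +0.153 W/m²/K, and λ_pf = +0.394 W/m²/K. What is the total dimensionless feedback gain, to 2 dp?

0.77

Convert to gains: g_wv = 2/3.3 = 0.6061; g_veg = 0.153/3.3 = 0.04636; g_pf = 0.394/3.3 = 0.1194.
Total gain g = 0.77186.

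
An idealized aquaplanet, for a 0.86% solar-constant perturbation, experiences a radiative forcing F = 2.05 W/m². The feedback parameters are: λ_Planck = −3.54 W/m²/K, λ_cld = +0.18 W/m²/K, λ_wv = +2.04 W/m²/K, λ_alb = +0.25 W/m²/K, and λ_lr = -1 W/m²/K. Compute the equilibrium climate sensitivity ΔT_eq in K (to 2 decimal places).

0.99 K

Net feedback parameter λ = (−3.54) + (+0.18) + (+2.04) + (+0.25) + (-1) = -2.07 W/m²/K.
ΔT = −F/λ = −2.05/(-2.07) = 0.99 K.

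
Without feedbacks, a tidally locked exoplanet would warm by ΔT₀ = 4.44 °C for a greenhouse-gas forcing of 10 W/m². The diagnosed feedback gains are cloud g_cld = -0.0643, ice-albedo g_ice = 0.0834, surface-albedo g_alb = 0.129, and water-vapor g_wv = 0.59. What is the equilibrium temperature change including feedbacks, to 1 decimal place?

Total gain g = -0.0643 + 0.0834 + 0.129 + 0.59 = 0.7381.
Amplification A = 1/(1 − 0.7381) = 3.818.
ΔT = 4.44 × 3.818 = 17.0 °C.

17.0 °C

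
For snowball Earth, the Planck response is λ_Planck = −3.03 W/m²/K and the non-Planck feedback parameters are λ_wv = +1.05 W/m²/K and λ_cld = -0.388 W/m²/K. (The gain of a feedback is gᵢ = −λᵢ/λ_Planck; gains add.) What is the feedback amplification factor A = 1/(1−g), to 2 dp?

1.28

Convert to gains: g_wv = 1.05/3.03 = 0.3465; g_cld = -0.388/3.03 = -0.1281.
Total gain g = 0.2184.
A = 1/(1 − 0.2184) = 1.28.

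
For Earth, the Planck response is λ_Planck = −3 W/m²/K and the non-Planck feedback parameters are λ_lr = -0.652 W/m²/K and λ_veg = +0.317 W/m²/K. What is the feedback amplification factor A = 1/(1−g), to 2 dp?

0.90

Convert to gains: g_lr = -0.652/3 = -0.2173; g_veg = 0.317/3 = 0.1057.
Total gain g = -0.1116.
A = 1/(1 + 0.1116) = 0.90.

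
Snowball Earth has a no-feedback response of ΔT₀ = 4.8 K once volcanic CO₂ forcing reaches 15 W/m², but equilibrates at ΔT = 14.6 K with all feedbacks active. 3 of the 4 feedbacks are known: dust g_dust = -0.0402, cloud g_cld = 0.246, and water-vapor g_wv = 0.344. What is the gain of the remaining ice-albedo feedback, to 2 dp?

Amplification A = ΔT/ΔT₀ = 14.6/4.8 = 3.042.
Total gain g = 1 − 1/A = 1 − 1/3.042 = 0.6713.
Known gains sum to -0.0402 + 0.246 + 0.344 = 0.5498.
g_ice = 0.6713 − 0.5498 = 0.12.

0.12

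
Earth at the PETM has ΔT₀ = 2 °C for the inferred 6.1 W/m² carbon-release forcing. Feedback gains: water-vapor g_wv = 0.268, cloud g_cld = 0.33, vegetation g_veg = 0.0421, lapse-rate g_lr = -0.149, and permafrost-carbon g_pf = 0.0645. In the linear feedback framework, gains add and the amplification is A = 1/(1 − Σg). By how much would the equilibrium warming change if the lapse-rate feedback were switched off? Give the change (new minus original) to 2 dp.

2.27 °C

Original: g = 0.5556, ΔT = 2/(1−0.5556) = 4.5005 °C.
Without lapse-rate: g' = 0.7046, ΔT' = 2/(1−0.7046) = 6.7705 °C.
Change = 6.7705 − 4.5005 = 2.27 °C.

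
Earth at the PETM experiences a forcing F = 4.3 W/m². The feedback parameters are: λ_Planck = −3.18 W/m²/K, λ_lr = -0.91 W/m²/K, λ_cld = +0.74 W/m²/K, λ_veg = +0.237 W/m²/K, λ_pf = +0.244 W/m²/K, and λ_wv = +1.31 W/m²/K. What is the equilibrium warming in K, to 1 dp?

2.8 K

Net feedback parameter λ = (−3.18) + (-0.91) + (+0.74) + (+0.237) + (+0.244) + (+1.31) = -1.559 W/m²/K.
ΔT = −F/λ = −4.3/(-1.559) = 2.8 K.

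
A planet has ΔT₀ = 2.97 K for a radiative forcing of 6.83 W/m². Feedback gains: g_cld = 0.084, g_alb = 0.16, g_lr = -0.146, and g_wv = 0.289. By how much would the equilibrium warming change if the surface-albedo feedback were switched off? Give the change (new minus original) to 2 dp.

Original: g = 0.387, ΔT = 2.97/(1−0.387) = 4.8450 K.
Without surface-albedo: g' = 0.227, ΔT' = 2.97/(1−0.227) = 3.8422 K.
Change = 3.8422 − 4.8450 = -1.00 K.

-1.00 K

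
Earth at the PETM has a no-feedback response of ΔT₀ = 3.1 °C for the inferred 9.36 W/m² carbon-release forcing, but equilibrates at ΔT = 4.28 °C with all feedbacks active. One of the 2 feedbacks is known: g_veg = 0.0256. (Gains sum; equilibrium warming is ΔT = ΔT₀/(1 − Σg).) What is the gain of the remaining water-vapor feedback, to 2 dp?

0.25

Amplification A = ΔT/ΔT₀ = 4.28/3.1 = 1.381.
Total gain g = 1 − 1/A = 1 − 1/1.381 = 0.2759.
The known gain is 0.0256.
g_wv = 0.2759 − 0.0256 = 0.25.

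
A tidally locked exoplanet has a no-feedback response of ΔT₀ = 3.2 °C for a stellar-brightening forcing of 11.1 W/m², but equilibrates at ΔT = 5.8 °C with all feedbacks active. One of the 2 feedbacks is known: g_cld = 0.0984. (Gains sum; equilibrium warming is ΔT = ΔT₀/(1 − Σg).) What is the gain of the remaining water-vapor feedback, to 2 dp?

0.35

Amplification A = ΔT/ΔT₀ = 5.8/3.2 = 1.812.
Total gain g = 1 − 1/A = 1 − 1/1.812 = 0.4481.
The known gain is 0.0984.
g_wv = 0.4481 − 0.0984 = 0.35.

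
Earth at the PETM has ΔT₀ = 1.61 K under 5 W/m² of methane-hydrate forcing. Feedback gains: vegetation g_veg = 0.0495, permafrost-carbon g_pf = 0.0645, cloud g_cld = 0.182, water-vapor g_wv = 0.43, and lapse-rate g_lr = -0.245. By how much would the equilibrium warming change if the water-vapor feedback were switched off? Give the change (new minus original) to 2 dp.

-1.41 K

Original: g = 0.481, ΔT = 1.61/(1−0.481) = 3.1021 K.
Without water-vapor: g' = 0.051, ΔT' = 1.61/(1−0.051) = 1.6965 K.
Change = 1.6965 − 3.1021 = -1.41 K.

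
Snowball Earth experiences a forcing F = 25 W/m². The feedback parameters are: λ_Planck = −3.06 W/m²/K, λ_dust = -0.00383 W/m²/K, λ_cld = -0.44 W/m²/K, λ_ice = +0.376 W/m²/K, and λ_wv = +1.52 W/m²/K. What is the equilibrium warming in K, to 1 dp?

15.5 K

Net feedback parameter λ = (−3.06) + (-0.00383) + (-0.44) + (+0.376) + (+1.52) = -1.60783 W/m²/K.
ΔT = −F/λ = −25/(-1.60783) = 15.5 K.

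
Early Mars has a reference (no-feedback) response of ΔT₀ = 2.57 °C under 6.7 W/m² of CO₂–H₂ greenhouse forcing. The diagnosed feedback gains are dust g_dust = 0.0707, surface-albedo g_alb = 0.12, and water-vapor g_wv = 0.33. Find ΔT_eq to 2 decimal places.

5.36 °C

Total gain g = 0.0707 + 0.12 + 0.33 = 0.5207.
Amplification A = 1/(1 − 0.5207) = 2.086.
ΔT = 2.57 × 2.086 = 5.36 °C.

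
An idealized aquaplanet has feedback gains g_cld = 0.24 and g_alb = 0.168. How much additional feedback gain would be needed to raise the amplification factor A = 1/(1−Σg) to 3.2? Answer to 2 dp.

0.28

Current total gain = 0.408.
Target gain for A = 3.2: g* = 1 − 1/3.2 = 0.6875.
Additional gain needed = 0.6875 − 0.408 = 0.28.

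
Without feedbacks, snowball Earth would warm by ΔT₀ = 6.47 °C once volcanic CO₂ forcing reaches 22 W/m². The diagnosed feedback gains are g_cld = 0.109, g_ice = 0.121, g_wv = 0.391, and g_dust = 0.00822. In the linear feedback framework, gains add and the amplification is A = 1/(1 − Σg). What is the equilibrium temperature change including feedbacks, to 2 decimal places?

Total gain g = 0.109 + 0.121 + 0.391 + 0.00822 = 0.62922.
Amplification A = 1/(1 − 0.62922) = 2.697.
ΔT = 6.47 × 2.697 = 17.45 °C.

17.45 °C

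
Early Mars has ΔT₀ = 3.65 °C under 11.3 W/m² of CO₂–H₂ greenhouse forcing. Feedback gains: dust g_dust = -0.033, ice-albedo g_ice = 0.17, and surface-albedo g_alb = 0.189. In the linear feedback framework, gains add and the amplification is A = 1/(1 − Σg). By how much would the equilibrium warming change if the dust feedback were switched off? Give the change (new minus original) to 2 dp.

Original: g = 0.326, ΔT = 3.65/(1−0.326) = 5.4154 °C.
Without dust: g' = 0.359, ΔT' = 3.65/(1−0.359) = 5.6942 °C.
Change = 5.6942 − 5.4154 = 0.28 °C.

0.28 °C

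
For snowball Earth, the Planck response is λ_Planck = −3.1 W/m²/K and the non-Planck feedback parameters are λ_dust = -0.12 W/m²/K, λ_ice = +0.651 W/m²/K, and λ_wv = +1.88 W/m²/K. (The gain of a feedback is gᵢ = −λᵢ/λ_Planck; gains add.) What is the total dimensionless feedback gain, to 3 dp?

Convert to gains: g_dust = -0.12/3.1 = -0.03871; g_ice = 0.651/3.1 = 0.21; g_wv = 1.88/3.1 = 0.6065.
Total gain g = 0.77779.

0.778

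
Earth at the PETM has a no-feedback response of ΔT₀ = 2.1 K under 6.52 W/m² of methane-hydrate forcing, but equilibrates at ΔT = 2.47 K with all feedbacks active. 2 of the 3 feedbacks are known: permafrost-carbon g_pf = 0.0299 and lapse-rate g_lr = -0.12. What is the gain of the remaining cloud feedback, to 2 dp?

Amplification A = ΔT/ΔT₀ = 2.47/2.1 = 1.176.
Total gain g = 1 − 1/A = 1 − 1/1.176 = 0.1497.
Known gains sum to 0.0299 − 0.12 = -0.0901.
g_cld = 0.1497 + 0.0901 = 0.24.

0.24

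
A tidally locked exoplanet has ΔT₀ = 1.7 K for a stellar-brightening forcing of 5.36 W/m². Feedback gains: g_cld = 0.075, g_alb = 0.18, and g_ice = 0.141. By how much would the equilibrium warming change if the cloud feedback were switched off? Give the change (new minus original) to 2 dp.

Original: g = 0.396, ΔT = 1.7/(1−0.396) = 2.8146 K.
Without cloud: g' = 0.321, ΔT' = 1.7/(1−0.321) = 2.5037 K.
Change = 2.5037 − 2.8146 = -0.31 K.

-0.31 K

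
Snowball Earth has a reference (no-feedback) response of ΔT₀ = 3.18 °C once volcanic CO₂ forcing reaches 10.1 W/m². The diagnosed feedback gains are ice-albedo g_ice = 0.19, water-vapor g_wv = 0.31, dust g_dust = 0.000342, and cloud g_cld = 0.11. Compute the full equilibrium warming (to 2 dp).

Total gain g = 0.19 + 0.31 + 0.000342 + 0.11 = 0.610342.
Amplification A = 1/(1 − 0.610342) = 2.566.
ΔT = 3.18 × 2.566 = 8.16 °C.

8.16 °C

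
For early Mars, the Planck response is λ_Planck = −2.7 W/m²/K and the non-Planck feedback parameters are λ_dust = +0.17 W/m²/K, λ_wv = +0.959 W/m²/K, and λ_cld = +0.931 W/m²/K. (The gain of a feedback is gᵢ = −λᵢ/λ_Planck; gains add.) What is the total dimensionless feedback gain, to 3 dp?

0.763

Convert to gains: g_dust = 0.17/2.7 = 0.06296; g_wv = 0.959/2.7 = 0.3552; g_cld = 0.931/2.7 = 0.3448.
Total gain g = 0.76296.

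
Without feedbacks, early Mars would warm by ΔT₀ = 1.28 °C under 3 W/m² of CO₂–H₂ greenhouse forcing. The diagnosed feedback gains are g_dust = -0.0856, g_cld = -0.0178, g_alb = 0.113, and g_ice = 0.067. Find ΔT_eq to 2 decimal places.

1.39 °C

Total gain g = -0.0856 − 0.0178 + 0.113 + 0.067 = 0.0766.
Amplification A = 1/(1 − 0.0766) = 1.083.
ΔT = 1.28 × 1.083 = 1.39 °C.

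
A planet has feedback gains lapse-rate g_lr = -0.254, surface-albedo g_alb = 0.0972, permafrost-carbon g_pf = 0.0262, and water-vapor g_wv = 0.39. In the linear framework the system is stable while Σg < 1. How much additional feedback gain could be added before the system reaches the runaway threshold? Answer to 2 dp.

0.74

Current total gain = -0.254 + 0.0972 + 0.0262 + 0.39 = 0.2594.
Margin to runaway = 1 − 0.2594 = 0.74.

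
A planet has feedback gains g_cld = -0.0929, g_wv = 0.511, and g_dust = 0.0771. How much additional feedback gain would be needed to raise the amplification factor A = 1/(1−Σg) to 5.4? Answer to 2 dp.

Current total gain = 0.4952.
Target gain for A = 5.4: g* = 1 − 1/5.4 = 0.8148.
Additional gain needed = 0.8148 − 0.4952 = 0.32.

0.32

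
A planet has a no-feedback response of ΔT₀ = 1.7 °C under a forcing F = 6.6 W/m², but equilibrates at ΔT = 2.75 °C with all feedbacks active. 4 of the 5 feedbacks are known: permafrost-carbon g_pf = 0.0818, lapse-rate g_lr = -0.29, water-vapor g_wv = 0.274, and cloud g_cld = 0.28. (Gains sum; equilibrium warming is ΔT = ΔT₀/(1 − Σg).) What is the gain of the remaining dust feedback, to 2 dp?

0.04

Amplification A = ΔT/ΔT₀ = 2.75/1.7 = 1.618.
Total gain g = 1 − 1/A = 1 − 1/1.618 = 0.382.
Known gains sum to 0.0818 − 0.29 + 0.274 + 0.28 = 0.3458.
g_dust = 0.382 − 0.3458 = 0.04.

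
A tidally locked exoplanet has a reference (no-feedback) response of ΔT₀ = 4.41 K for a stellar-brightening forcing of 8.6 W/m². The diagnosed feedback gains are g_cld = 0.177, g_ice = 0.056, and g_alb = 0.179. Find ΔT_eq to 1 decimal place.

7.5 K

Total gain g = 0.177 + 0.056 + 0.179 = 0.412.
Amplification A = 1/(1 − 0.412) = 1.701.
ΔT = 4.41 × 1.701 = 7.5 K.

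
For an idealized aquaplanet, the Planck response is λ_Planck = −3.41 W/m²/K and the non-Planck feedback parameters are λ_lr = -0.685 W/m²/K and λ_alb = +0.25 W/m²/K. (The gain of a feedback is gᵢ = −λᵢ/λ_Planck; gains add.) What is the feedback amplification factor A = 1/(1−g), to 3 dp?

Convert to gains: g_lr = -0.685/3.41 = -0.2009; g_alb = 0.25/3.41 = 0.07331.
Total gain g = -0.12759.
A = 1/(1 + 0.12759) = 0.887.

0.887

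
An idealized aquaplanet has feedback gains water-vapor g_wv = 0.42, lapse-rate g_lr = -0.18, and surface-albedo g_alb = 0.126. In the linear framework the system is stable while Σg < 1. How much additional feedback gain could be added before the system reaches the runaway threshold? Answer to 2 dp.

0.63

Current total gain = 0.42 − 0.18 + 0.126 = 0.366.
Margin to runaway = 1 − 0.366 = 0.63.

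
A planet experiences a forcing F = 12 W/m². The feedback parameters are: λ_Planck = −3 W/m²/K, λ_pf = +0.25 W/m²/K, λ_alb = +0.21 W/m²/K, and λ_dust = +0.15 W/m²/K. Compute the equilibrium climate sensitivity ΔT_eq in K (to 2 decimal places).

5.02 K

Net feedback parameter λ = (−3) + (+0.25) + (+0.21) + (+0.15) = -2.39 W/m²/K.
ΔT = −F/λ = −12/(-2.39) = 5.02 K.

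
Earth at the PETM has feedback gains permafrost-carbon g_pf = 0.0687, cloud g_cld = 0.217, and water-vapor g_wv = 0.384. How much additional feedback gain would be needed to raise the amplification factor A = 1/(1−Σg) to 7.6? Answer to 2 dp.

Current total gain = 0.6697.
Target gain for A = 7.6: g* = 1 − 1/7.6 = 0.8684.
Additional gain needed = 0.8684 − 0.6697 = 0.20.

0.20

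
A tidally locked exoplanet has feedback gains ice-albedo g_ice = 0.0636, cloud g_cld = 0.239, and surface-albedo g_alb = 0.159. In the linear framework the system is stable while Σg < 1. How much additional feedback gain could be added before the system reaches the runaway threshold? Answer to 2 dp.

Current total gain = 0.0636 + 0.239 + 0.159 = 0.4616.
Margin to runaway = 1 − 0.4616 = 0.54.

0.54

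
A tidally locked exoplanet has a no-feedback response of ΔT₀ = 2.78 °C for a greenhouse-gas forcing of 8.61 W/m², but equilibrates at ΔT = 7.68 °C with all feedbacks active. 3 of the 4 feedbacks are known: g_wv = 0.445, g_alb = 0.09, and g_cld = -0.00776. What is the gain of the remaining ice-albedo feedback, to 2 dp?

Amplification A = ΔT/ΔT₀ = 7.68/2.78 = 2.763.
Total gain g = 1 − 1/A = 1 − 1/2.763 = 0.6381.
Known gains sum to 0.445 + 0.09 − 0.00776 = 0.52724.
g_ice = 0.6381 − 0.52724 = 0.11.

0.11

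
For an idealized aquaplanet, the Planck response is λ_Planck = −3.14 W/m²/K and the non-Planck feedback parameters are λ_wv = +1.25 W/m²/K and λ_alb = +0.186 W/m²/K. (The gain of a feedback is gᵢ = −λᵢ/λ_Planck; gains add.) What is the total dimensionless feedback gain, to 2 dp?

Convert to gains: g_wv = 1.25/3.14 = 0.3981; g_alb = 0.186/3.14 = 0.05924.
Total gain g = 0.45734.

0.46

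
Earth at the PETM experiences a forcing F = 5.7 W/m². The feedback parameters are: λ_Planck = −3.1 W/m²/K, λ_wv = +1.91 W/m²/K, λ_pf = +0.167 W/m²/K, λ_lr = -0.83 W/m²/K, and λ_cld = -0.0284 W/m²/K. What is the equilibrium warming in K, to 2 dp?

Net feedback parameter λ = (−3.1) + (+1.91) + (+0.167) + (-0.83) + (-0.0284) = -1.8814 W/m²/K.
ΔT = −F/λ = −5.7/(-1.8814) = 3.03 K.

3.03 K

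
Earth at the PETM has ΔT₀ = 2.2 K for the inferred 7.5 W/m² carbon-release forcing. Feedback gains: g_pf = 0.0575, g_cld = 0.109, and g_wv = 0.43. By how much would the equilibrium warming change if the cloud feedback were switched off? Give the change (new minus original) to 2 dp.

Original: g = 0.5965, ΔT = 2.2/(1−0.5965) = 5.4523 K.
Without cloud: g' = 0.4875, ΔT' = 2.2/(1−0.4875) = 4.2927 K.
Change = 4.2927 − 5.4523 = -1.16 K.

-1.16 K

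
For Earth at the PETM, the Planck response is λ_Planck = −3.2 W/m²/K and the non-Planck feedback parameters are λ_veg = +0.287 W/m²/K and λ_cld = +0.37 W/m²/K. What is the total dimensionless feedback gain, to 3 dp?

0.205

Convert to gains: g_veg = 0.287/3.2 = 0.08969; g_cld = 0.37/3.2 = 0.1156.
Total gain g = 0.20529.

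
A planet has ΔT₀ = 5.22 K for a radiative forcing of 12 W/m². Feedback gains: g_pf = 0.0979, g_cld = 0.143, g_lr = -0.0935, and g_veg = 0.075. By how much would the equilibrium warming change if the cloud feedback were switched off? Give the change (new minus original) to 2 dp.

Original: g = 0.2224, ΔT = 5.22/(1−0.2224) = 6.7130 K.
Without cloud: g' = 0.0794, ΔT' = 5.22/(1−0.0794) = 5.6702 K.
Change = 5.6702 − 6.7130 = -1.04 K.

-1.04 K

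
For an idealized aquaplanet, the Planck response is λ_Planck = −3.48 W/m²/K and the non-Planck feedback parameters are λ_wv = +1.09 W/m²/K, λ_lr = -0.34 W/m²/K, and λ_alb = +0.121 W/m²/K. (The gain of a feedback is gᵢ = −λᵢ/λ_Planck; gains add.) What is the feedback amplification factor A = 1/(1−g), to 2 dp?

Convert to gains: g_wv = 1.09/3.48 = 0.3132; g_lr = -0.34/3.48 = -0.0977; g_alb = 0.121/3.48 = 0.03477.
Total gain g = 0.25027.
A = 1/(1 − 0.25027) = 1.33.

1.33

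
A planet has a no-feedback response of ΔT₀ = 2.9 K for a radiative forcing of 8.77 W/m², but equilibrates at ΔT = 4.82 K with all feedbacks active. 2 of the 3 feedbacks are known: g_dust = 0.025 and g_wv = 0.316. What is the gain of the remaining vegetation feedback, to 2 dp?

Amplification A = ΔT/ΔT₀ = 4.82/2.9 = 1.662.
Total gain g = 1 − 1/A = 1 − 1/1.662 = 0.3983.
Known gains sum to 0.025 + 0.316 = 0.341.
g_veg = 0.3983 − 0.341 = 0.06.

0.06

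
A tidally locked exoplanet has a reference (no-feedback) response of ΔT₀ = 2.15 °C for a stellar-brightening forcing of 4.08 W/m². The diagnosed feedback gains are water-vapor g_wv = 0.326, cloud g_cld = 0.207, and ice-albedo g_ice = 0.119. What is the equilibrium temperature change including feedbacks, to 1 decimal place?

Total gain g = 0.326 + 0.207 + 0.119 = 0.652.
Amplification A = 1/(1 − 0.652) = 2.874.
ΔT = 2.15 × 2.874 = 6.2 °C.

6.2 °C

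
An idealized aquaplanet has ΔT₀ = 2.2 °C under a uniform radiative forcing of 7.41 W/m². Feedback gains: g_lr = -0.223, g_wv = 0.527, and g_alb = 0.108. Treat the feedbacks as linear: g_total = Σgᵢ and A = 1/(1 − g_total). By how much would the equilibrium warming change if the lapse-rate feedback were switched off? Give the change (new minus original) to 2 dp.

2.29 °C

Original: g = 0.412, ΔT = 2.2/(1−0.412) = 3.7415 °C.
Without lapse-rate: g' = 0.635, ΔT' = 2.2/(1−0.635) = 6.0274 °C.
Change = 6.0274 − 3.7415 = 2.29 °C.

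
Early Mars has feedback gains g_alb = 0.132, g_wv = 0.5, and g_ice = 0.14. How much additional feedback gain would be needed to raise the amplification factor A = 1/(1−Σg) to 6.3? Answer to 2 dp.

Current total gain = 0.772.
Target gain for A = 6.3: g* = 1 − 1/6.3 = 0.8413.
Additional gain needed = 0.8413 − 0.772 = 0.07.

0.07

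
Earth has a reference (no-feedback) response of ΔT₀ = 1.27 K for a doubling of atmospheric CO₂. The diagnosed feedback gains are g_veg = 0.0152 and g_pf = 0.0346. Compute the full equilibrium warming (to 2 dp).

Total gain g = 0.0152 + 0.0346 = 0.0498.
Amplification A = 1/(1 − 0.0498) = 1.052.
ΔT = 1.27 × 1.052 = 1.34 K.

1.34 K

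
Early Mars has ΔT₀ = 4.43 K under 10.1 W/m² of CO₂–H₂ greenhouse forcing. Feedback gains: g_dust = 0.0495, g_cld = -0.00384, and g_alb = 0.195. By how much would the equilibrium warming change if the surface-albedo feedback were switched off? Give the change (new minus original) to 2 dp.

-1.19 K

Original: g = 0.24066, ΔT = 4.43/(1−0.24066) = 5.8340 K.
Without surface-albedo: g' = 0.04566, ΔT' = 4.43/(1−0.04566) = 4.6420 K.
Change = 4.6420 − 5.8340 = -1.19 K.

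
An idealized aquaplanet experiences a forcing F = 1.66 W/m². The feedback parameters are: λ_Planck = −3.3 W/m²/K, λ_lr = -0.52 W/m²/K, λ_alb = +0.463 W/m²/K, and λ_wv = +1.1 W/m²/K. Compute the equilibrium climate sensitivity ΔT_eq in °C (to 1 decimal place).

0.7 °C

Net feedback parameter λ = (−3.3) + (-0.52) + (+0.463) + (+1.1) = -2.257 W/m²/K.
ΔT = −F/λ = −1.66/(-2.257) = 0.7 °C.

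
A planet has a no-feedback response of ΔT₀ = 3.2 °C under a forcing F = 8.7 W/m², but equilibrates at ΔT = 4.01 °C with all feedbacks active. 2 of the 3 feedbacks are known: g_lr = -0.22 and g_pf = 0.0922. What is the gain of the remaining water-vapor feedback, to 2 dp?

Amplification A = ΔT/ΔT₀ = 4.01/3.2 = 1.253.
Total gain g = 1 − 1/A = 1 − 1/1.253 = 0.2019.
Known gains sum to -0.22 + 0.0922 = -0.1278.
g_wv = 0.2019 + 0.1278 = 0.33.

0.33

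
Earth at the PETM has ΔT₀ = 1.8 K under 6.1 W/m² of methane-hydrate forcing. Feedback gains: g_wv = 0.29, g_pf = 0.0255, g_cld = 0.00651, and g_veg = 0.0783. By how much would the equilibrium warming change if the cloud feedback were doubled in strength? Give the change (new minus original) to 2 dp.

0.03 K

Original: g = 0.40031, ΔT = 1.8/(1−0.40031) = 3.0016 K.
With doubled cloud: g' = 0.40682, ΔT' = 1.8/(1−0.40682) = 3.0345 K.
Change = 3.0345 − 3.0016 = 0.03 K.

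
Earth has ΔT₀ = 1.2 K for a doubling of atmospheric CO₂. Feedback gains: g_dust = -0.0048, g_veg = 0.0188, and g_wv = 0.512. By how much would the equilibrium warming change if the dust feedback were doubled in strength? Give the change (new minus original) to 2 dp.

Original: g = 0.526, ΔT = 1.2/(1−0.526) = 2.5316 K.
With doubled dust: g' = 0.5212, ΔT' = 1.2/(1−0.5212) = 2.5063 K.
Change = 2.5063 − 2.5316 = -0.03 K.

-0.03 K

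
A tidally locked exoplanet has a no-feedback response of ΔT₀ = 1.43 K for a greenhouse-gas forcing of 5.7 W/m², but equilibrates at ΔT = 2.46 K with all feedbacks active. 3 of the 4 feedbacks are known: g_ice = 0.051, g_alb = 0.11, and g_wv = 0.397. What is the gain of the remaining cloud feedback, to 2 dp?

-0.14

Amplification A = ΔT/ΔT₀ = 2.46/1.43 = 1.72.
Total gain g = 1 − 1/A = 1 − 1/1.72 = 0.4186.
Known gains sum to 0.051 + 0.11 + 0.397 = 0.558.
g_cld = 0.4186 − 0.558 = -0.14.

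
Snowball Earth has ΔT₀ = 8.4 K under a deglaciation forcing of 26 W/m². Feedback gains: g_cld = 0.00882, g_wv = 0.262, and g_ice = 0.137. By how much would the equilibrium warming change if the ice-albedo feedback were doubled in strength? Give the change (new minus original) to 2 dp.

4.27 K

Original: g = 0.40782, ΔT = 8.4/(1−0.40782) = 14.1849 K.
With doubled ice-albedo: g' = 0.54482, ΔT' = 8.4/(1−0.54482) = 18.4542 K.
Change = 18.4542 − 14.1849 = 4.27 K.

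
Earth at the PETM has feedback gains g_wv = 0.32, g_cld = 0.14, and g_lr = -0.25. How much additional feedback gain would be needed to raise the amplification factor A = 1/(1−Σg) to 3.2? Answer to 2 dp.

Current total gain = 0.21.
Target gain for A = 3.2: g* = 1 − 1/3.2 = 0.6875.
Additional gain needed = 0.6875 − 0.21 = 0.48.

0.48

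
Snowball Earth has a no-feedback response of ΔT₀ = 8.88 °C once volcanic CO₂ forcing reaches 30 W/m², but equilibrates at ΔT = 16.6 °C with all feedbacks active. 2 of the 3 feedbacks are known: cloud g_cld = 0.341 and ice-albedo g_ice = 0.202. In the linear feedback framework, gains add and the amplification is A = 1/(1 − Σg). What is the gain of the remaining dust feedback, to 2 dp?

Amplification A = ΔT/ΔT₀ = 16.6/8.88 = 1.869.
Total gain g = 1 − 1/A = 1 − 1/1.869 = 0.465.
Known gains sum to 0.341 + 0.202 = 0.543.
g_dust = 0.465 − 0.543 = -0.08.

-0.08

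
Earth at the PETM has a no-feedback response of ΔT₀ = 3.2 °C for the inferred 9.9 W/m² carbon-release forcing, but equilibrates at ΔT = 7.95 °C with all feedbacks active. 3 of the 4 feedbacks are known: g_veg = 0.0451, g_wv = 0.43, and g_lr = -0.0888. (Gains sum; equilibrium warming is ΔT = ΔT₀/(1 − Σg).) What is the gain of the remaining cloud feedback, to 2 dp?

0.21

Amplification A = ΔT/ΔT₀ = 7.95/3.2 = 2.484.
Total gain g = 1 − 1/A = 1 − 1/2.484 = 0.5974.
Known gains sum to 0.0451 + 0.43 − 0.0888 = 0.3863.
g_cld = 0.5974 − 0.3863 = 0.21.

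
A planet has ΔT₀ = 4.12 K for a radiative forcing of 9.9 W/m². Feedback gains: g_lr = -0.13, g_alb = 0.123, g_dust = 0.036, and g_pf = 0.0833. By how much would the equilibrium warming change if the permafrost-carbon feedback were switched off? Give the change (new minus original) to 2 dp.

Original: g = 0.1123, ΔT = 4.12/(1−0.1123) = 4.6412 K.
Without permafrost-carbon: g' = 0.029, ΔT' = 4.12/(1−0.029) = 4.2430 K.
Change = 4.2430 − 4.6412 = -0.40 K.

-0.40 K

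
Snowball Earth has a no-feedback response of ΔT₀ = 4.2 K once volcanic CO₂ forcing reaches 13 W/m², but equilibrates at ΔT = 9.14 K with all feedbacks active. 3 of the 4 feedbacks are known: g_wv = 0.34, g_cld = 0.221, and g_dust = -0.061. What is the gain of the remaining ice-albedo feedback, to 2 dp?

0.04

Amplification A = ΔT/ΔT₀ = 9.14/4.2 = 2.176.
Total gain g = 1 − 1/A = 1 − 1/2.176 = 0.5404.
Known gains sum to 0.34 + 0.221 − 0.061 = 0.5.
g_ice = 0.5404 − 0.5 = 0.04.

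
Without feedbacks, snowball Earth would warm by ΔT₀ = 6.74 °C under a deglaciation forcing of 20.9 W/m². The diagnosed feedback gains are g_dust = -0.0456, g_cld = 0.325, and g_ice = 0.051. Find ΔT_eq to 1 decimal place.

Total gain g = -0.0456 + 0.325 + 0.051 = 0.3304.
Amplification A = 1/(1 − 0.3304) = 1.493.
ΔT = 6.74 × 1.493 = 10.1 °C.

10.1 °C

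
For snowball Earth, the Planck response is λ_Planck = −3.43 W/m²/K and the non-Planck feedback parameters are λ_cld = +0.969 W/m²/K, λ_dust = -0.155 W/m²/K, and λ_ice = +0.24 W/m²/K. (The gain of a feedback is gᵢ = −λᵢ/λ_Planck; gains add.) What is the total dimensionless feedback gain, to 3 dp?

0.307

Convert to gains: g_cld = 0.969/3.43 = 0.2825; g_dust = -0.155/3.43 = -0.04519; g_ice = 0.24/3.43 = 0.06997.
Total gain g = 0.30728.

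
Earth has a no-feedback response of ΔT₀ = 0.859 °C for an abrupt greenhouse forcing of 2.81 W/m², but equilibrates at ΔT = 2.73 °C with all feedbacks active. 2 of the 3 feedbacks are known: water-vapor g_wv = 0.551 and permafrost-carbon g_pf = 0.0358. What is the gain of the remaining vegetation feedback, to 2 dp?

0.10

Amplification A = ΔT/ΔT₀ = 2.73/0.859 = 3.178.
Total gain g = 1 − 1/A = 1 − 1/3.178 = 0.6853.
Known gains sum to 0.551 + 0.0358 = 0.5868.
g_veg = 0.6853 − 0.5868 = 0.10.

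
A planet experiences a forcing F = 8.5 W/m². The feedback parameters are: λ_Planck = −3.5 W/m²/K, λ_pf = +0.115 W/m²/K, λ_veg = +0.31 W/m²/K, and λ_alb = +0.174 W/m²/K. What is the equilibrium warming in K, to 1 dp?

2.9 K

Net feedback parameter λ = (−3.5) + (+0.115) + (+0.31) + (+0.174) = -2.901 W/m²/K.
ΔT = −F/λ = −8.5/(-2.901) = 2.9 K.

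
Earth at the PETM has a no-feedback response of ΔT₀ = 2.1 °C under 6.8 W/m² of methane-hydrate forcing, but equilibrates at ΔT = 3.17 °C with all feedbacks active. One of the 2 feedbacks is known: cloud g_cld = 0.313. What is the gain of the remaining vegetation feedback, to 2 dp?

Amplification A = ΔT/ΔT₀ = 3.17/2.1 = 1.51.
Total gain g = 1 − 1/A = 1 − 1/1.51 = 0.3377.
The known gain is 0.313.
g_veg = 0.3377 − 0.313 = 0.02.

0.02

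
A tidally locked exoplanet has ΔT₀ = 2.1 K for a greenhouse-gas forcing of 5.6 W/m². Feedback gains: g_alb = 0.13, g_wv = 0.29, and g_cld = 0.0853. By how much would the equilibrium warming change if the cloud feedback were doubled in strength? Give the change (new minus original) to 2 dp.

Original: g = 0.5053, ΔT = 2.1/(1−0.5053) = 4.2450 K.
With doubled cloud: g' = 0.5906, ΔT' = 2.1/(1−0.5906) = 5.1295 K.
Change = 5.1295 − 4.2450 = 0.88 K.

0.88 K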